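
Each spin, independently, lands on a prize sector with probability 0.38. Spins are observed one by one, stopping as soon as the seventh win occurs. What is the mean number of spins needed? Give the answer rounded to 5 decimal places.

18.42105

Y = total spins until the seventh success; negative binomial with r=7, p=0.38.
E[Y] = r / p = 7 / 0.38 = 18.4210526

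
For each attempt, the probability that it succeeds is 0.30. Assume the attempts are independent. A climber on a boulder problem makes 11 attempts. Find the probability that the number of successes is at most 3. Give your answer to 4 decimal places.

0.5696

X ~ Binomial(11, 0.30); P(X ≤ 3) = Σ C(11,k) p^k (1−p)^(11−k) over k:
  k=0: C(11,0)·0.30^0·0.70^11 = 0.019773
  k=1: C(11,1)·0.30^1·0.70^10 = 0.093217
  k=2: C(11,2)·0.30^2·0.70^9 = 0.199750
  k=3: C(11,3)·0.30^3·0.70^8 = 0.256822
Total = 0.569562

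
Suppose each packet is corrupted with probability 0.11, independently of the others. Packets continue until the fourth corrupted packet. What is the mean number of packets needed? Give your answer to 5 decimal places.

Y = total packets until the fourth success; negative binomial with r=4, p=0.11.
E[Y] = r / p = 4 / 0.11 = 36.3636364

36.36364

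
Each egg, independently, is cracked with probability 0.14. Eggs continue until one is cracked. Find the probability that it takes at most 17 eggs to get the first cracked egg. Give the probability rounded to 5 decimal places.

0.92300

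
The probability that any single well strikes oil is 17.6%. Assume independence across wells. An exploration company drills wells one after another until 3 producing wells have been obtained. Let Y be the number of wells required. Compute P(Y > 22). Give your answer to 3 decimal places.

Needing more than 22 wells ⇔ fewer than 3 successes in the first 22. With X ~ Binomial(22, 0.176), P(Y > 22) = P(X ≤ 2).
  k=0: C(22,0)·0.176^0·0.824^22 = 0.01414
  k=1: C(22,1)·0.176^1·0.824^21 = 0.06644
  k=2: C(22,2)·0.176^2·0.824^20 = 0.14900
P(X ≤ 2) = 0.22957

0.230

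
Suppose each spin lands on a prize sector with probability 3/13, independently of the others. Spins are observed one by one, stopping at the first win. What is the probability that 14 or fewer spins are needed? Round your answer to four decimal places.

0.9746

Y = number of spins to the first success; geometric, p = 0.230769.
P(Y ≤ 14) = 1 − (1−p)^14 = 1 − 0.025398 = 0.974602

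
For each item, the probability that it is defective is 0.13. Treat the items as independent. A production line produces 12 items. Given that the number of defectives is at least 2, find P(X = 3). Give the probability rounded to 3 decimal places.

0.291

X ~ Binomial(12, 0.13). Want P(X=3 | X≥2) = P(X=3) / P(X≥2).
P(X=3) = C(12,3)·0.13^3·0.87^9 = 0.13801
P(X≥2) = 1 − 0.18803 − 0.33716 = 0.47481
Ratio = 0.13801 / 0.47481 = 0.29068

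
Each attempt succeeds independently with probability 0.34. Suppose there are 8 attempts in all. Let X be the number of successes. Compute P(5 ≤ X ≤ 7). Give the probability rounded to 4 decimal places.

0.0948

X ~ Binomial(8, 0.34); P(5 ≤ X ≤ 7) = Σ C(8,k) p^k (1−p)^(8−k) over k:
  k=5: C(8,5)·0.34^5·0.66^3 = 0.073150
  k=6: C(8,6)·0.34^6·0.66^2 = 0.018842
  k=7: C(8,7)·0.34^7·0.66^1 = 0.002773
Total = 0.094765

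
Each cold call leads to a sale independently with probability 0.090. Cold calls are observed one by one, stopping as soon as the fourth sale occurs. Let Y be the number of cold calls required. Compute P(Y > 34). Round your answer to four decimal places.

Needing more than 34 cold calls ⇔ fewer than 4 successes in the first 34. With X ~ Binomial(34, 0.09), P(Y > 34) = P(X ≤ 3).
  k=0: C(34,0)·0.09^0·0.91^34 = 0.040496
  k=1: C(34,1)·0.09^1·0.91^33 = 0.136172
  k=2: C(34,2)·0.09^2·0.91^32 = 0.222215
  k=3: C(34,3)·0.09^3·0.91^31 = 0.234424
P(X ≤ 3) = 0.633306

0.6333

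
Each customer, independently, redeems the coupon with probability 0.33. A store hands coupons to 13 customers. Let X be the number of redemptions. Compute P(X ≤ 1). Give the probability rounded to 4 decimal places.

0.0406

X ~ Binomial(13, 0.33); P(X ≤ 1) = Σ C(13,k) p^k (1−p)^(13−k) over k:
  k=0: C(13,0)·0.33^0·0.67^13 = 0.005482
  k=1: C(13,1)·0.33^1·0.67^12 = 0.035104
Total = 0.040586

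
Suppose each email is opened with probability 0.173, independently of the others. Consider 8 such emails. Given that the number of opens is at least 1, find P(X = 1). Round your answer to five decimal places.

0.46872

X ~ Binomial(8, 0.173). Want P(X=1 | X≥1) = P(X=1) / P(X≥1).
P(X=1) = C(8,1)·0.173^1·0.827^7 = 0.3661632
P(X≥1) = 1 − 0.2187984 = 0.7812016
Ratio = 0.3661632 / 0.7812016 = 0.4687179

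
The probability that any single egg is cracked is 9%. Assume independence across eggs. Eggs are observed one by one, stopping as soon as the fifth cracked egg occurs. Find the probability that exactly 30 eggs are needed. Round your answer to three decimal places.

Y = trial on which the fifth success occurs; negative binomial, r=5, p=0.09.
P(Y=30) = C(29,4) · p^5 · (1−p)^25
= 23751 · 5.9049e-06 · 0.094631 = 0.01327

0.013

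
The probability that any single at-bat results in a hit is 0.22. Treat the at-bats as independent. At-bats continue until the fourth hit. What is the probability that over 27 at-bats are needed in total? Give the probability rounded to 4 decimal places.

0.1247

Needing more than 27 at-bats ⇔ fewer than 4 successes in the first 27. With X ~ Binomial(27, 0.22), P(Y > 27) = P(X ≤ 3).
  k=0: C(27,0)·0.22^0·0.78^27 = 0.001221
  k=1: C(27,1)·0.22^1·0.78^26 = 0.009295
  k=2: C(27,2)·0.22^2·0.78^25 = 0.034081
  k=3: C(27,3)·0.22^3·0.78^24 = 0.080106
P(X ≤ 3) = 0.124703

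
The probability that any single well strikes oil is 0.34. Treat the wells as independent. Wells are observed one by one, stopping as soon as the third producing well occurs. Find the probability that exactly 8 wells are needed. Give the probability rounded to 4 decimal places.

0.1034

Y = trial on which the third success occurs; negative binomial, r=3, p=0.34.
P(Y=8) = C(7,2) · p^3 · (1−p)^5
= 21 · 0.039304 · 0.12523 = 0.103366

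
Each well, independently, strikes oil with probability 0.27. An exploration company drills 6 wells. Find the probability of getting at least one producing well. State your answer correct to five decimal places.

0.84867

P(at least one) = 1 − P(none) = 1 − (1 − 0.27)^6
= 1 − 0.1513342 = 0.8486658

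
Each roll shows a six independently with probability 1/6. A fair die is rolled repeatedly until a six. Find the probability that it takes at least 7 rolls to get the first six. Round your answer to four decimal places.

Y = number of rolls to the first success; geometric, p = 0.166667.
P(Y > 6) = P(first 6 all fail) = (1−p)^6 = 0.334898

0.3349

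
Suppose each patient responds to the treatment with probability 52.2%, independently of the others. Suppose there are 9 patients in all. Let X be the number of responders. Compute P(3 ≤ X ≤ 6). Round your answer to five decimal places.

0.81650

X ~ Binomial(9, 0.522); P(3 ≤ X ≤ 6) = Σ C(9,k) p^k (1−p)^(9−k) over k:
  k=3: C(9,3)·0.522^3·0.478^6 = 0.1425142
  k=4: C(9,4)·0.522^4·0.478^5 = 0.2334490
  k=5: C(9,5)·0.522^5·0.478^4 = 0.2549380
  k=6: C(9,6)·0.522^6·0.478^3 = 0.1856034
Total = 0.8165047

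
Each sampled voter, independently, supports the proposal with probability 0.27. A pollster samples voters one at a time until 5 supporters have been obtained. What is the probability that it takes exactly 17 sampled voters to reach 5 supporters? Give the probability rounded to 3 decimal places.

0.060

Y = trial on which the fifth success occurs; negative binomial, r=5, p=0.27.
P(Y=17) = C(16,4) · p^5 · (1−p)^12
= 1820 · 0.0014349 · 0.022902 = 0.05981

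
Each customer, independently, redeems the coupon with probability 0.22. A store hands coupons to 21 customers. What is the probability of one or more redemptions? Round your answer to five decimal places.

P(at least one) = 1 − P(none) = 1 − (1 − 0.22)^21
= 1 − 0.0054198 = 0.9945802

0.99458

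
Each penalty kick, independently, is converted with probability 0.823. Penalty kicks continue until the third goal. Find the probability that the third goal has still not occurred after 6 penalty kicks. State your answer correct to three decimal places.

0.011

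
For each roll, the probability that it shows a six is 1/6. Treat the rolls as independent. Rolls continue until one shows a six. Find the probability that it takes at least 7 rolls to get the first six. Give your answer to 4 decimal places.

0.3349

Y = number of rolls to the first success; geometric, p = 0.166667.
P(Y > 6) = P(first 6 all fail) = (1−p)^6 = 0.334898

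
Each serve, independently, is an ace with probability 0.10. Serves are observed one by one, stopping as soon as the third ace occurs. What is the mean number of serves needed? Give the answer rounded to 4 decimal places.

30.0000

Y = total serves until the third success; negative binomial with r=3, p=0.10.
E[Y] = r / p = 3 / 0.10 = 30.000000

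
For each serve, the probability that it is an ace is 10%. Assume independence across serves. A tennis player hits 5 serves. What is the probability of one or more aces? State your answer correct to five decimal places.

P(at least one) = 1 − P(none) = 1 − (1 − 0.10)^5
= 1 − 0.5904900 = 0.4095100

0.40951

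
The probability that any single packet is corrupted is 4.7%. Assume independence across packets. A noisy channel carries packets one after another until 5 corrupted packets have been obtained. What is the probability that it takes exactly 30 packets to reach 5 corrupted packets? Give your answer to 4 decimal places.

0.0016

Y = trial on which the fifth success occurs; negative binomial, r=5, p=0.047.
P(Y=30) = C(29,4) · p^5 · (1−p)^25
= 23751 · 2.2935e-07 · 0.30014 = 0.001635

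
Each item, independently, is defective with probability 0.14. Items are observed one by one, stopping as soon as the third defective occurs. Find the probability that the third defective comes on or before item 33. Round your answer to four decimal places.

Finishing within 33 items ⇔ at least 3 successes in the first 33. With X ~ Binomial(33, 0.14), P(Y ≤ 33) = 1 − P(X ≤ 2).
  k=0: C(33,0)·0.14^0·0.86^33 = 0.006894
  k=1: C(33,1)·0.14^1·0.86^32 = 0.037033
  k=2: C(33,2)·0.14^2·0.86^31 = 0.096459
1 − 0.140386 = 0.859614

0.8596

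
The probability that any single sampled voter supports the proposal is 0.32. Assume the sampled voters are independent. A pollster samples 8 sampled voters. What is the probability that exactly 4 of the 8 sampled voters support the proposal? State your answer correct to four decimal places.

0.1569

X ~ Binomial(n=8, p=0.32).
P(X=4) = C(8,4) · p^4 · (1−p)^4
= 70 · 0.010486 · 0.21381 = 0.156940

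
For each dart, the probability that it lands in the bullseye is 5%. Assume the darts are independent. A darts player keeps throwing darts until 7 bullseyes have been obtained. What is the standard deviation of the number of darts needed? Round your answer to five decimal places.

Y = total darts until the seventh success; negative binomial with r=7, p=0.05.
SD(Y) = √[r(1−p)/p²] = √(2660.0000000) = 51.5751878

51.57519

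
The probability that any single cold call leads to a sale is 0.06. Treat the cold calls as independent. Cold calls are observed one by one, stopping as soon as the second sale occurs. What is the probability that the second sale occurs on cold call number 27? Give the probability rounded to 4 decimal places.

Y = trial on which the second success occurs; negative binomial, r=2, p=0.06.
P(Y=27) = C(26,1) · p^2 · (1−p)^25
= 26 · 0.0036 · 0.21291 = 0.019928

0.0199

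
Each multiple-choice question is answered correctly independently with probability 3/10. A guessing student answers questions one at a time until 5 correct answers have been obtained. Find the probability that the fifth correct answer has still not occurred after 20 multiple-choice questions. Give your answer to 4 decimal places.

Needing more than 20 multiple-choice questions ⇔ fewer than 5 successes in the first 20. With X ~ Binomial(20, 0.30), P(Y > 20) = P(X ≤ 4).
  k=0: C(20,0)·0.30^0·0.70^20 = 0.000798
  k=1: C(20,1)·0.30^1·0.70^19 = 0.006839
  k=2: C(20,2)·0.30^2·0.70^18 = 0.027846
  k=3: C(20,3)·0.30^3·0.70^17 = 0.071604
  k=4: C(20,4)·0.30^4·0.70^16 = 0.130421
P(X ≤ 4) = 0.237508

0.2375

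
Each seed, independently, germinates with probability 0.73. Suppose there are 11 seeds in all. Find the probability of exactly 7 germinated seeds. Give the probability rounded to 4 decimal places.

0.1937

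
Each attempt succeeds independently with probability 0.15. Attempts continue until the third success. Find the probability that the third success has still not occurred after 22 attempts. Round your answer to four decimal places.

0.3382

Needing more than 22 attempts ⇔ fewer than 3 successes in the first 22. With X ~ Binomial(22, 0.15), P(Y > 22) = P(X ≤ 2).
  k=0: C(22,0)·0.15^0·0.85^22 = 0.028004
  k=1: C(22,1)·0.15^1·0.85^21 = 0.108720
  k=2: C(22,2)·0.15^2·0.85^20 = 0.201453
P(X ≤ 2) = 0.338177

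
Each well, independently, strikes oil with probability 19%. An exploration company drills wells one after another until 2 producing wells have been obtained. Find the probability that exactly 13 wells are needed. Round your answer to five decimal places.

0.04266

Y = trial on which the second success occurs; negative binomial, r=2, p=0.19.
P(Y=13) = C(12,1) · p^2 · (1−p)^11
= 12 · 0.0361 · 0.098477 = 0.0426603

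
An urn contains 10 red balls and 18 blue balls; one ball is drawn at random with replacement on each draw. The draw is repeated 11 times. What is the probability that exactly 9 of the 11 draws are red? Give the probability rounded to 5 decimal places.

0.00215

X ~ Binomial(n=11, p=0.357143).
P(X=9) = C(11,9) · p^9 · (1−p)^2
= 55 · 9.4532e-05 · 0.41327 = 0.0021487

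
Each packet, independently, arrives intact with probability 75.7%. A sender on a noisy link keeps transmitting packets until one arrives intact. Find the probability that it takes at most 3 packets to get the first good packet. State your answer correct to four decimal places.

Y = number of packets to the first success; geometric, p = 0.757.
P(Y ≤ 3) = 1 − (1−p)^3 = 1 − 0.014349 = 0.985651

0.9857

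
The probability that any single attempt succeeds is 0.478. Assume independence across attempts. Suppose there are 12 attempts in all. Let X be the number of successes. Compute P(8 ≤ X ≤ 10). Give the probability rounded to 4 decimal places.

X ~ Binomial(12, 0.478); P(8 ≤ X ≤ 10) = Σ C(12,k) p^k (1−p)^(12−k) over k:
  k=8: C(12,8)·0.478^8·0.522^4 = 0.100164
  k=9: C(12,9)·0.478^9·0.522^3 = 0.040765
  k=10: C(12,10)·0.478^10·0.522^2 = 0.011199
Total = 0.152127

0.1521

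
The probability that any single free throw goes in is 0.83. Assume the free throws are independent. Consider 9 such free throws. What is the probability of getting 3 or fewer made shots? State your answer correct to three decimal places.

0.001

X ~ Binomial(9, 0.83); P(X ≤ 3) = Σ C(9,k) p^k (1−p)^(9−k) over k:
  k=0: C(9,0)·0.83^0·0.17^9 = 0.00000
  k=1: C(9,1)·0.83^1·0.17^8 = 0.00001
  k=2: C(9,2)·0.83^2·0.17^7 = 0.00010
  k=3: C(9,3)·0.83^3·0.17^6 = 0.00116
Total = 0.00127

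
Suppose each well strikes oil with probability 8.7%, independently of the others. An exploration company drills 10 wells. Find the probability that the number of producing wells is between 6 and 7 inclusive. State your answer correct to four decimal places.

X ~ Binomial(10, 0.087); P(6 ≤ X ≤ 7) = Σ C(10,k) p^k (1−p)^(10−k) over k:
  k=6: C(10,6)·0.087^6·0.913^4 = 0.000063
  k=7: C(10,7)·0.087^7·0.913^3 = 0.000003
Total = 0.000067

0.0001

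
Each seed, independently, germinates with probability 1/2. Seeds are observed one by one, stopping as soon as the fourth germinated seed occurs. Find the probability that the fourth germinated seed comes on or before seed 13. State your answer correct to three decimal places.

0.954

Finishing within 13 seeds ⇔ at least 4 successes in the first 13. With X ~ Binomial(13, 0.50), P(Y ≤ 13) = 1 − P(X ≤ 3).
  k=0: C(13,0)·0.50^0·0.50^13 = 0.00012
  k=1: C(13,1)·0.50^1·0.50^12 = 0.00159
  k=2: C(13,2)·0.50^2·0.50^11 = 0.00952
  k=3: C(13,3)·0.50^3·0.50^10 = 0.03491
1 − 0.04614 = 0.95386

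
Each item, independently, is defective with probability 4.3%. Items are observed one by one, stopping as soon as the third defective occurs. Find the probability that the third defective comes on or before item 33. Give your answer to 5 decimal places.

0.16792

Finishing within 33 items ⇔ at least 3 successes in the first 33. With X ~ Binomial(33, 0.043), P(Y ≤ 33) = 1 − P(X ≤ 2).
  k=0: C(33,0)·0.043^0·0.957^33 = 0.2344736
  k=1: C(33,1)·0.043^1·0.957^32 = 0.3476677
  k=2: C(33,2)·0.043^2·0.957^31 = 0.2499430
1 − 0.8320843 = 0.1679157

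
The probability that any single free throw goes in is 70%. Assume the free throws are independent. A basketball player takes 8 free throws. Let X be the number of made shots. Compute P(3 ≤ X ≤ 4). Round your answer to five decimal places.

0.18281

X ~ Binomial(8, 0.70); P(3 ≤ X ≤ 4) = Σ C(8,k) p^k (1−p)^(8−k) over k:
  k=3: C(8,3)·0.70^3·0.30^5 = 0.0466754
  k=4: C(8,4)·0.70^4·0.30^4 = 0.1361367
Total = 0.1828121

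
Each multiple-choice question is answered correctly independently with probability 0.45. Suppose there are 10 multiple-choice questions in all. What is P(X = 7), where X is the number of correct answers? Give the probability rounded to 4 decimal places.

X ~ Binomial(n=10, p=0.45).
P(X=7) = C(10,7) · p^7 · (1−p)^3
= 120 · 0.0037367 · 0.16637 = 0.074603

0.0746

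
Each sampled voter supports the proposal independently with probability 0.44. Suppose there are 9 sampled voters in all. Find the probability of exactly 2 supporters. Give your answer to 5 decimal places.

X ~ Binomial(n=9, p=0.44).
P(X=2) = C(9,2) · p^2 · (1−p)^7
= 36 · 0.1936 · 0.017271 = 0.1203716

0.12037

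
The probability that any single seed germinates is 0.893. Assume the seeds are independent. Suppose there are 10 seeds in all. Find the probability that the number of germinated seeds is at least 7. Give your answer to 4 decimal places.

X ~ Binomial(10, 0.893); P(X ≥ 7) = Σ C(10,k) p^k (1−p)^(10−k) over k:
  k=7: C(10,7)·0.893^7·0.107^3 = 0.066572
  k=8: C(10,8)·0.893^8·0.107^2 = 0.208349
  k=9: C(10,9)·0.893^9·0.107^1 = 0.386409
  k=10: C(10,10)·0.893^10·0.107^0 = 0.322489
Total = 0.983819

0.9838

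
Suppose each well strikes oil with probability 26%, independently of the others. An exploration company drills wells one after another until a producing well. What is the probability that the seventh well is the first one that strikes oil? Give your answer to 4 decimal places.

0.0427

Geometric (trials to first success), p = 0.26.
P(Y = 7) = (1−p)^6 · p = 0.16421 · 0.26 = 0.042694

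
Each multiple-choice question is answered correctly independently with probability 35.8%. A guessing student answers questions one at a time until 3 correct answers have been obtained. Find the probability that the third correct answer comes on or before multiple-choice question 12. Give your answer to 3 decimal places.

Finishing within 12 multiple-choice questions ⇔ at least 3 successes in the first 12. With X ~ Binomial(12, 0.358), P(Y ≤ 12) = 1 − P(X ≤ 2).
  k=0: C(12,0)·0.358^0·0.642^12 = 0.00490
  k=1: C(12,1)·0.358^1·0.642^11 = 0.03281
  k=2: C(12,2)·0.358^2·0.642^10 = 0.10061
1 − 0.13832 = 0.86168

0.862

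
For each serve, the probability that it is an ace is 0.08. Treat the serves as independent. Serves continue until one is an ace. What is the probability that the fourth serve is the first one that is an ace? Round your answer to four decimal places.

0.0623

Geometric (trials to first success), p = 0.08.
P(Y = 4) = (1−p)^3 · p = 0.77869 · 0.08 = 0.062295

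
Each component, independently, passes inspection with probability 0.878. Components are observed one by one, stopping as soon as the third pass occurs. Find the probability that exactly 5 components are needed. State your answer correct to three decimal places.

Y = trial on which the third success occurs; negative binomial, r=3, p=0.878.
P(Y=5) = C(4,2) · p^3 · (1−p)^2
= 6 · 0.67684 · 0.014884 = 0.06044

0.060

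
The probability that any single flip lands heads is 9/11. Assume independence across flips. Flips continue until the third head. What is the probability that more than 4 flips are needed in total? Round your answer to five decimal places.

Needing more than 4 flips ⇔ fewer than 3 successes in the first 4. With X ~ Binomial(4, 0.818182), P(Y > 4) = P(X ≤ 2).
  k=0: C(4,0)·0.818182^0·0.181818^4 = 0.0010928
  k=1: C(4,1)·0.818182^1·0.181818^3 = 0.0196708
  k=2: C(4,2)·0.818182^2·0.181818^2 = 0.1327778
P(X ≤ 2) = 0.1535414

0.15354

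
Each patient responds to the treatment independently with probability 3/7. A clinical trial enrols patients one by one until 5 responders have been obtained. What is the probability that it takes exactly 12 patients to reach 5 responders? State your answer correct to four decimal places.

Y = trial on which the fifth success occurs; negative binomial, r=5, p=0.428571.
P(Y=12) = C(11,4) · p^5 · (1−p)^7
= 330 · 0.014458 · 0.019895 = 0.094921

0.0949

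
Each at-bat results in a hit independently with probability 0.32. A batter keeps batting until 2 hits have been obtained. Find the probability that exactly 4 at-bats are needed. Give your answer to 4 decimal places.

Y = trial on which the second success occurs; negative binomial, r=2, p=0.32.
P(Y=4) = C(3,1) · p^2 · (1−p)^2
= 3 · 0.1024 · 0.4624 = 0.142049

0.1420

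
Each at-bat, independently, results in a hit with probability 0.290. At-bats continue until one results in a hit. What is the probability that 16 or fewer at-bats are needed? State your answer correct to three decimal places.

0.996

Y = number of at-bats to the first success; geometric, p = 0.29.
P(Y ≤ 16) = 1 − (1−p)^16 = 1 − 0.00417 = 0.99583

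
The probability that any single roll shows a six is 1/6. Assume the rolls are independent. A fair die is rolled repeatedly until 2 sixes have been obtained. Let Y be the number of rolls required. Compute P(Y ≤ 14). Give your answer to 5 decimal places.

Finishing within 14 rolls ⇔ at least 2 successes in the first 14. With X ~ Binomial(14, 0.166667), P(Y ≤ 14) = 1 − P(X ≤ 1).
  k=0: C(14,0)·0.166667^0·0.833333^14 = 0.0778866
  k=1: C(14,1)·0.166667^1·0.833333^13 = 0.2180824
1 − 0.2959690 = 0.7040310

0.70403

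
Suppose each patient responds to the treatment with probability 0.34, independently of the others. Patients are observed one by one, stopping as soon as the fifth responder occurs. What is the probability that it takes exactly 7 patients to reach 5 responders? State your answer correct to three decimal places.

0.030

Y = trial on which the fifth success occurs; negative binomial, r=5, p=0.34.
P(Y=7) = C(6,4) · p^5 · (1−p)^2
= 15 · 0.0045435 · 0.4356 = 0.02969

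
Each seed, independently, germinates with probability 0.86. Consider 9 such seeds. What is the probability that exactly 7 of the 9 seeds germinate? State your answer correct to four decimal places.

X ~ Binomial(n=9, p=0.86).
P(X=7) = C(9,7) · p^7 · (1−p)^2
= 36 · 0.34793 · 0.0196 = 0.245498

0.2455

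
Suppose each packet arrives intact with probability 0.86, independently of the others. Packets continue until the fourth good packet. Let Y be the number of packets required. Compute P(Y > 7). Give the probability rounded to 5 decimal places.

Needing more than 7 packets ⇔ fewer than 4 successes in the first 7. With X ~ Binomial(7, 0.86), P(Y > 7) = P(X ≤ 3).
  k=0: C(7,0)·0.86^0·0.14^7 = 0.0000011
  k=1: C(7,1)·0.86^1·0.14^6 = 0.0000453
  k=2: C(7,2)·0.86^2·0.14^5 = 0.0008353
  k=3: C(7,3)·0.86^3·0.14^4 = 0.0085522
P(X ≤ 3) = 0.0094339

0.00943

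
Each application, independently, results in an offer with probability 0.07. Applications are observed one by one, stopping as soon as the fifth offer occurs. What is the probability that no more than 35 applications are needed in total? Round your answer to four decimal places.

0.0948

Finishing within 35 applications ⇔ at least 5 successes in the first 35. With X ~ Binomial(35, 0.07), P(Y ≤ 35) = 1 − P(X ≤ 4).
  k=0: C(35,0)·0.07^0·0.93^35 = 0.078868
  k=1: C(35,1)·0.07^1·0.93^34 = 0.207772
  k=2: C(35,2)·0.07^2·0.93^33 = 0.265858
  k=3: C(35,3)·0.07^3·0.93^32 = 0.220119
  k=4: C(35,4)·0.07^4·0.93^31 = 0.132545
1 − 0.905163 = 0.094837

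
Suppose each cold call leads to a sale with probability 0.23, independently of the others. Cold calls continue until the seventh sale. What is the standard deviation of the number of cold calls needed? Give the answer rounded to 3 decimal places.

Y = total cold calls until the seventh success; negative binomial with r=7, p=0.23.
SD(Y) = √[r(1−p)/p²] = √(101.89036) = 10.09408

10.094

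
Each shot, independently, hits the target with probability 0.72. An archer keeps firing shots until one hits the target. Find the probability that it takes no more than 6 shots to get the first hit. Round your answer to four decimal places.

0.9995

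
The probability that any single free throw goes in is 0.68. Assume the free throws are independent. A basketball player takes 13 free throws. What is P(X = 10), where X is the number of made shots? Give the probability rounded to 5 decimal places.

0.19811

X ~ Binomial(n=13, p=0.68).
P(X=10) = C(13,10) · p^10 · (1−p)^3
= 286 · 0.021139 · 0.032768 = 0.1981094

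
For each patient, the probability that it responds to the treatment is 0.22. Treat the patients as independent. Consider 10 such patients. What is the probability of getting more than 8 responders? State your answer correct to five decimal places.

X ~ Binomial(10, 0.22); P(X ≥ 9) = Σ C(10,k) p^k (1−p)^(10−k) over k:
  k=9: C(10,9)·0.22^9·0.78^1 = 0.0000094
  k=10: C(10,10)·0.22^10·0.78^0 = 0.0000003
Total = 0.0000097

0.00001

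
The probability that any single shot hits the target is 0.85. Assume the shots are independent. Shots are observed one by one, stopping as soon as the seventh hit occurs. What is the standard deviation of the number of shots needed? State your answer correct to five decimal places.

Y = total shots until the seventh success; negative binomial with r=7, p=0.85.
SD(Y) = √[r(1−p)/p²] = √(1.4532872) = 1.2055236

1.20552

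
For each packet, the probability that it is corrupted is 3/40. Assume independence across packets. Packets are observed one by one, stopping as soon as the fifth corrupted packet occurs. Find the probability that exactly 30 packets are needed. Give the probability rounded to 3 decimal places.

Y = trial on which the fifth success occurs; negative binomial, r=5, p=0.075.
P(Y=30) = C(29,4) · p^5 · (1−p)^25
= 23751 · 2.373e-06 · 0.14241 = 0.00803

0.008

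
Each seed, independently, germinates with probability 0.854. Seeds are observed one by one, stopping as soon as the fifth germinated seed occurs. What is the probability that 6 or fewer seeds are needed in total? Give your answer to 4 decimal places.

0.7858

Finishing within 6 seeds ⇔ at least 5 successes in the first 6. With X ~ Binomial(6, 0.854), P(Y ≤ 6) = 1 − P(X ≤ 4).
  k=0: C(6,0)·0.854^0·0.146^6 = 0.000010
  k=1: C(6,1)·0.854^1·0.146^5 = 0.000340
  k=2: C(6,2)·0.854^2·0.146^4 = 0.004971
  k=3: C(6,3)·0.854^3·0.146^3 = 0.038767
  k=4: C(6,4)·0.854^4·0.146^2 = 0.170070
1 − 0.214158 = 0.785842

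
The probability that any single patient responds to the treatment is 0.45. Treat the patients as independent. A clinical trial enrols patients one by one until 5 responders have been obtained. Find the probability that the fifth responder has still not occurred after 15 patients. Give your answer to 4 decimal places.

Needing more than 15 patients ⇔ fewer than 5 successes in the first 15. With X ~ Binomial(15, 0.45), P(Y > 15) = P(X ≤ 4).
  k=0: C(15,0)·0.45^0·0.55^15 = 0.000127
  k=1: C(15,1)·0.45^1·0.55^14 = 0.001565
  k=2: C(15,2)·0.45^2·0.55^13 = 0.008960
  k=3: C(15,3)·0.45^3·0.55^12 = 0.031769
  k=4: C(15,4)·0.45^4·0.55^11 = 0.077978
P(X ≤ 4) = 0.120399

0.1204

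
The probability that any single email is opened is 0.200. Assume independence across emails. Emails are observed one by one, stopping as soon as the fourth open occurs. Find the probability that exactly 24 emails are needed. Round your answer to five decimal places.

Y = trial on which the fourth success occurs; negative binomial, r=4, p=0.20.
P(Y=24) = C(23,3) · p^4 · (1−p)^20
= 1771 · 0.0016 · 0.011529 = 0.0326692

0.03267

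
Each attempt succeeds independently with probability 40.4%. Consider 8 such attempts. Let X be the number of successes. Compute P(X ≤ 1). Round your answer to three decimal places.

X ~ Binomial(8, 0.404); P(X ≤ 1) = Σ C(8,k) p^k (1−p)^(8−k) over k:
  k=0: C(8,0)·0.404^0·0.596^8 = 0.01592
  k=1: C(8,1)·0.404^1·0.596^7 = 0.08634
Total = 0.10226

0.102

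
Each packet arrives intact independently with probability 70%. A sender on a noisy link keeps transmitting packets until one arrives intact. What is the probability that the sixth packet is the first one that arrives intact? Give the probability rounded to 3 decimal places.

0.002

Geometric (trials to first success), p = 0.70.
P(Y = 6) = (1−p)^5 · p = 0.00243 · 0.70 = 0.00170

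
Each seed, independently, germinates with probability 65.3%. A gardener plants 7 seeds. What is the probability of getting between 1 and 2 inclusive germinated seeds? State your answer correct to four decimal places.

X ~ Binomial(7, 0.653); P(1 ≤ X ≤ 2) = Σ C(7,k) p^k (1−p)^(7−k) over k:
  k=1: C(7,1)·0.653^1·0.347^6 = 0.007980
  k=2: C(7,2)·0.653^2·0.347^5 = 0.045050
Total = 0.053030

0.0530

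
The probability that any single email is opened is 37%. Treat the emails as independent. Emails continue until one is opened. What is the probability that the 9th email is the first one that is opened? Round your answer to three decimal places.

Geometric (trials to first success), p = 0.37.
P(Y = 9) = (1−p)^8 · p = 0.024816 · 0.37 = 0.00918

0.009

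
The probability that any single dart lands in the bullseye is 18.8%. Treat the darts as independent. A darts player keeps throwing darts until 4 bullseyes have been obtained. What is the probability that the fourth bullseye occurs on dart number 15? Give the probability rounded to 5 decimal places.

Y = trial on which the fourth success occurs; negative binomial, r=4, p=0.188.
P(Y=15) = C(14,3) · p^4 · (1−p)^11
= 364 · 0.0012492 · 0.10119 = 0.0460097

0.04601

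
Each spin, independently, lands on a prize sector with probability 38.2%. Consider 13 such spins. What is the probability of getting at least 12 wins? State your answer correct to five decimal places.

0.00008

X ~ Binomial(13, 0.382); P(X ≥ 12) = Σ C(13,k) p^k (1−p)^(13−k) over k:
  k=12: C(13,12)·0.382^12·0.618^1 = 0.0000776
  k=13: C(13,13)·0.382^13·0.618^0 = 0.0000037
Total = 0.0000813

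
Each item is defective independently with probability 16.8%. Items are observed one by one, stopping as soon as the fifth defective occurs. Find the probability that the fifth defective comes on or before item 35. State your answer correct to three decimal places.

Finishing within 35 items ⇔ at least 5 successes in the first 35. With X ~ Binomial(35, 0.168), P(Y ≤ 35) = 1 − P(X ≤ 4).
  k=0: C(35,0)·0.168^0·0.832^35 = 0.00160
  k=1: C(35,1)·0.168^1·0.832^34 = 0.01131
  k=2: C(35,2)·0.168^2·0.832^33 = 0.03883
  k=3: C(35,3)·0.168^3·0.832^32 = 0.08625
  k=4: C(35,4)·0.168^4·0.832^31 = 0.13933
1 − 0.27734 = 0.72266

0.723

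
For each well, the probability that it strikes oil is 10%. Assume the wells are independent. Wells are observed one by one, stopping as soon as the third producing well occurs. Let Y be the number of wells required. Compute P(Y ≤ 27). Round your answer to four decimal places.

0.5154

Finishing within 27 wells ⇔ at least 3 successes in the first 27. With X ~ Binomial(27, 0.10), P(Y ≤ 27) = 1 − P(X ≤ 2).
  k=0: C(27,0)·0.10^0·0.90^27 = 0.058150
  k=1: C(27,1)·0.10^1·0.90^26 = 0.174449
  k=2: C(27,2)·0.10^2·0.90^25 = 0.251982
1 − 0.484581 = 0.515419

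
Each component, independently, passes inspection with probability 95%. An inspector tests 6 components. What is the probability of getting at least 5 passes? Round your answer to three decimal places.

0.967

X ~ Binomial(6, 0.95); P(X ≥ 5) = Σ C(6,k) p^k (1−p)^(6−k) over k:
  k=5: C(6,5)·0.95^5·0.05^1 = 0.23213
  k=6: C(6,6)·0.95^6·0.05^0 = 0.73509
Total = 0.96723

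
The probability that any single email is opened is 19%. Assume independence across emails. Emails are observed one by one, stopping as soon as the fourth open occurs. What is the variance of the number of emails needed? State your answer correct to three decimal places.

89.751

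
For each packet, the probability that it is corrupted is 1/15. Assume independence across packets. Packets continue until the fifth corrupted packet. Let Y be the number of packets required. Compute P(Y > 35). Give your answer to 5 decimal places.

0.91927

Needing more than 35 packets ⇔ fewer than 5 successes in the first 35. With X ~ Binomial(35, 0.066667), P(Y > 35) = P(X ≤ 4).
  k=0: C(35,0)·0.066667^0·0.933333^35 = 0.0893896
  k=1: C(35,1)·0.066667^1·0.933333^34 = 0.2234741
  k=2: C(35,2)·0.066667^2·0.933333^33 = 0.2713614
  k=3: C(35,3)·0.066667^3·0.933333^32 = 0.2132125
  k=4: C(35,4)·0.066667^4·0.933333^31 = 0.1218357
P(X ≤ 4) = 0.9192734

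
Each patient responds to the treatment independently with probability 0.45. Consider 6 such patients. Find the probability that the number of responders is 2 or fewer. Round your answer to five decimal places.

X ~ Binomial(6, 0.45); P(X ≤ 2) = Σ C(6,k) p^k (1−p)^(6−k) over k:
  k=0: C(6,0)·0.45^0·0.55^6 = 0.0276806
  k=1: C(6,1)·0.45^1·0.55^5 = 0.1358868
  k=2: C(6,2)·0.45^2·0.55^4 = 0.2779502
Total = 0.4415177

0.44152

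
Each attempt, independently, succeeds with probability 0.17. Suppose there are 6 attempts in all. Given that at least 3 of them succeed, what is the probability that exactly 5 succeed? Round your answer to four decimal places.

0.0108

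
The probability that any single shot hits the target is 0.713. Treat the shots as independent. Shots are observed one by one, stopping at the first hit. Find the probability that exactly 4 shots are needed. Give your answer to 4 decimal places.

Geometric (trials to first success), p = 0.713.
P(Y = 4) = (1−p)^3 · p = 0.02364 · 0.713 = 0.016855

0.0169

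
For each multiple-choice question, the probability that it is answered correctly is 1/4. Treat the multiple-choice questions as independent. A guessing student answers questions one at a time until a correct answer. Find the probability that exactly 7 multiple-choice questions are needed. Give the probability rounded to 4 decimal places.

0.0445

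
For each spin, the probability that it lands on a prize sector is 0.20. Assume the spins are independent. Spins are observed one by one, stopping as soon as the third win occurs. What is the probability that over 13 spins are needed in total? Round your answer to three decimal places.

0.502

Needing more than 13 spins ⇔ fewer than 3 successes in the first 13. With X ~ Binomial(13, 0.20), P(Y > 13) = P(X ≤ 2).
  k=0: C(13,0)·0.20^0·0.80^13 = 0.05498
  k=1: C(13,1)·0.20^1·0.80^12 = 0.17867
  k=2: C(13,2)·0.20^2·0.80^11 = 0.26801
P(X ≤ 2) = 0.50165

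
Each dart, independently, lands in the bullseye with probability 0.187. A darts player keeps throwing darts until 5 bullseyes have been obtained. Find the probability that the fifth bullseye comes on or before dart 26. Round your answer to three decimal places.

0.551

Finishing within 26 darts ⇔ at least 5 successes in the first 26. With X ~ Binomial(26, 0.187), P(Y ≤ 26) = 1 − P(X ≤ 4).
  k=0: C(26,0)·0.187^0·0.813^26 = 0.00460
  k=1: C(26,1)·0.187^1·0.813^25 = 0.02748
  k=2: C(26,2)·0.187^2·0.813^24 = 0.07902
  k=3: C(26,3)·0.187^3·0.813^23 = 0.14541
  k=4: C(26,4)·0.187^4·0.813^22 = 0.19231
1 − 0.44881 = 0.55119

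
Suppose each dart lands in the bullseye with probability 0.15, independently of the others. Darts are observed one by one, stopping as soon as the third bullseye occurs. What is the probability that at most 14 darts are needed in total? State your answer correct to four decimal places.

0.3521

Finishing within 14 darts ⇔ at least 3 successes in the first 14. With X ~ Binomial(14, 0.15), P(Y ≤ 14) = 1 − P(X ≤ 2).
  k=0: C(14,0)·0.15^0·0.85^14 = 0.102770
  k=1: C(14,1)·0.15^1·0.85^13 = 0.253902
  k=2: C(14,2)·0.15^2·0.85^12 = 0.291240
1 − 0.647911 = 0.352089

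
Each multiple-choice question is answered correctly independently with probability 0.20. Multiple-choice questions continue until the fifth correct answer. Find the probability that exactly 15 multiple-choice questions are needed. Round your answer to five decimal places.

Y = trial on which the fifth success occurs; negative binomial, r=5, p=0.20.
P(Y=15) = C(14,4) · p^5 · (1−p)^10
= 1001 · 0.00032 · 0.10737 = 0.0343941

0.03439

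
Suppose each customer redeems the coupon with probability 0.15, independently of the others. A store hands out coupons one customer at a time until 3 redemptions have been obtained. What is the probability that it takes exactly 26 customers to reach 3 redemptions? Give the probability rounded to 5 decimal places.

Y = trial on which the third success occurs; negative binomial, r=3, p=0.15.
P(Y=26) = C(25,2) · p^3 · (1−p)^23
= 300 · 0.003375 · 0.023803 = 0.0241007

0.02410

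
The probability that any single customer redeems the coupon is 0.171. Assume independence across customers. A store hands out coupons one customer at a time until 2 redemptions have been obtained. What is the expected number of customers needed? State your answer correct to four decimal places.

Y = total customers until the second success; negative binomial with r=2, p=0.171.
E[Y] = r / p = 2 / 0.171 = 11.695906

11.6959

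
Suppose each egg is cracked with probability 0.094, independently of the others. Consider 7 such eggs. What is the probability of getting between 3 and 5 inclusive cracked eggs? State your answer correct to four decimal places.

X ~ Binomial(7, 0.094); P(3 ≤ X ≤ 5) = Σ C(7,k) p^k (1−p)^(7−k) over k:
  k=3: C(7,3)·0.094^3·0.906^4 = 0.019587
  k=4: C(7,4)·0.094^4·0.906^3 = 0.002032
  k=5: C(7,5)·0.094^5·0.906^2 = 0.000127
Total = 0.021746

0.0217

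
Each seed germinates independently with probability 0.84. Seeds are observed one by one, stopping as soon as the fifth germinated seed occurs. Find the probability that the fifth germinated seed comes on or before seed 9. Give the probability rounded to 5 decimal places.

Finishing within 9 seeds ⇔ at least 5 successes in the first 9. With X ~ Binomial(9, 0.84), P(Y ≤ 9) = 1 − P(X ≤ 4).
  k=0: C(9,0)·0.84^0·0.16^9 = 0.0000001
  k=1: C(9,1)·0.84^1·0.16^8 = 0.0000032
  k=2: C(9,2)·0.84^2·0.16^7 = 0.0000682
  k=3: C(9,3)·0.84^3·0.16^6 = 0.0008353
  k=4: C(9,4)·0.84^4·0.16^5 = 0.0065779
1 − 0.0074847 = 0.9925153

0.99252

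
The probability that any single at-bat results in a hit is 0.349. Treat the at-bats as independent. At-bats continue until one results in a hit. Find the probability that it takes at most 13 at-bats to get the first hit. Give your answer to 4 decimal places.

Y = number of at-bats to the first success; geometric, p = 0.349.
P(Y ≤ 13) = 1 − (1−p)^13 = 1 − 0.003772 = 0.996228

0.9962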